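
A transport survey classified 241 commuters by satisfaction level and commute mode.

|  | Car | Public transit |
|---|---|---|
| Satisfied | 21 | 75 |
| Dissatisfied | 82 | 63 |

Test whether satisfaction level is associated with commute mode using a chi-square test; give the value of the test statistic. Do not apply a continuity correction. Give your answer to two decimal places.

Row totals: 96, 145. Column totals: 103, 138. Grand total N = 241.
Expected counts (row total × column total / N):
  Satisfied, Car: 96×103/241 = 41.029
  Satisfied, Public transit: 96×138/241 = 54.971
  Dissatisfied, Car: 145×103/241 = 61.971
  Dissatisfied, Public transit: 145×138/241 = 83.029
Contributions (O − E)²/E:
  (21 − 41.029)²/41.029 = 9.7775
  (75 − 54.971)²/54.971 = 7.2977
  (82 − 61.971)²/61.971 = 6.4734
  (63 − 83.029)²/83.029 = 4.8316
χ² = 9.7775 + 7.2977 + 6.4734 + 4.8316 = 28.38

28.38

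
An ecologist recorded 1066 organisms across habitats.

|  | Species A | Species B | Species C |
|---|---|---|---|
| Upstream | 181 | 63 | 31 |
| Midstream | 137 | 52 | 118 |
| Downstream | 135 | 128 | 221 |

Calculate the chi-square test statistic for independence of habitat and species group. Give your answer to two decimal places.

Row totals: 275, 307, 484. Column totals: 453, 243, 370. Grand total N = 1066.
Expected counts (row total × column total / N):
  Upstream, Species A: 275×453/1066 = 116.862
  Upstream, Species B: 275×243/1066 = 62.688
  Upstream, Species C: 275×370/1066 = 95.450
  Midstream, Species A: 307×453/1066 = 130.461
  Midstream, Species B: 307×243/1066 = 69.982
  Midstream, Species C: 307×370/1066 = 106.557
  Downstream, Species A: 484×453/1066 = 205.677
  Downstream, Species B: 484×243/1066 = 110.330
  Downstream, Species C: 484×370/1066 = 167.992
Contributions (O − E)²/E:
  (181 − 116.862)²/116.862 = 35.2012
  (63 − 62.688)²/62.688 = 0.0016
  (31 − 95.450)²/95.450 = 43.5181
  (137 − 130.461)²/130.461 = 0.3277
  (52 − 69.982)²/69.982 = 4.6205
  (118 − 106.557)²/106.557 = 1.2288
  (135 − 205.677)²/205.677 = 24.2868
  (128 − 110.330)²/110.330 = 2.8300
  (221 − 167.992)²/167.992 = 16.7261
χ² = 35.2012 + 0.0016 + 43.5181 + 0.3277 + 4.6205 + 1.2288 + 24.2868 + 2.8300 + 16.7261 = 128.74

128.74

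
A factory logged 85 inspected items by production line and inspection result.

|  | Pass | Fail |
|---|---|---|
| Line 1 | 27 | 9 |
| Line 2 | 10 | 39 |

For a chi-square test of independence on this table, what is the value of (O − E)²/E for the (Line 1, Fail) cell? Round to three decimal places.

Row total (Line 1) = 36; column total (Fail) = 48; N = 85.
Expected count E = 36 × 48 / 85 = 20.3294.
Contribution = (O − E)²/E = (9 − 20.3294)² / 20.3294 = 6.314.

6.314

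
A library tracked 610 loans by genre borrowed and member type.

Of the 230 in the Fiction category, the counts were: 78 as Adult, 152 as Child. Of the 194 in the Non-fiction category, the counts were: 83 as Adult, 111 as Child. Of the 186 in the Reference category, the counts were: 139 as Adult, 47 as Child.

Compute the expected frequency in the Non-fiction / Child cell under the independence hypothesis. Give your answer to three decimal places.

Row total (Non-fiction) = 194; column total (Child) = 310; grand total N = 610.
Expected count = (row total × column total) / N = 194 × 310 / 610 = 98.590.

98.590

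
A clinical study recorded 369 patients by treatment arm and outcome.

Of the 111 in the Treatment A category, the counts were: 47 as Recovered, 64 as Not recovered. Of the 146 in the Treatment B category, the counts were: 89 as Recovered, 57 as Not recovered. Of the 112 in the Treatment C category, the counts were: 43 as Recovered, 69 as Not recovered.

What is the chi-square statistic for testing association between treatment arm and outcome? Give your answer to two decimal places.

15.34

Row totals: 111, 146, 112. Column totals: 179, 190. Grand total N = 369.
Expected counts (row total × column total / N):
  Treatment A, Recovered: 111×179/369 = 53.846
  Treatment A, Not recovered: 111×190/369 = 57.154
  Treatment B, Recovered: 146×179/369 = 70.824
  Treatment B, Not recovered: 146×190/369 = 75.176
  Treatment C, Recovered: 112×179/369 = 54.331
  Treatment C, Not recovered: 112×190/369 = 57.669
Contributions (O − E)²/E:
  (47 − 53.846)²/53.846 = 0.8704
  (64 − 57.154)²/57.154 = 0.8200
  (89 − 70.824)²/70.824 = 4.6646
  (57 − 75.176)²/75.176 = 4.3946
  (43 − 54.331)²/54.331 = 2.3631
  (69 − 57.669)²/57.669 = 2.2264
χ² = 0.8704 + 0.8200 + 4.6646 + 4.3946 + 2.3631 + 2.2264 = 15.34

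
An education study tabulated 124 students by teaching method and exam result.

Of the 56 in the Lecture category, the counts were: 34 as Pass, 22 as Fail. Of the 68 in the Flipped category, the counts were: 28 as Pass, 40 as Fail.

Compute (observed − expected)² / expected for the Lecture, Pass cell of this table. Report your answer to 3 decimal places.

Row total (Lecture) = 56; column total (Pass) = 62; N = 124.
Expected count E = 56 × 62 / 124 = 28.0000.
Contribution = (O − E)²/E = (34 − 28.0000)² / 28.0000 = 1.286.

1.286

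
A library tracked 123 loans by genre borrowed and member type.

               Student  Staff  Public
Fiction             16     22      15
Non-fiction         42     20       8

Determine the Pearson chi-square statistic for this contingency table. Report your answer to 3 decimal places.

Row totals: 53, 70. Column totals: 58, 42, 23. Grand total N = 123.
Expected counts (row total × column total / N):
  Fiction, Student: 53×58/123 = 24.9919
  Fiction, Staff: 53×42/123 = 18.0976
  Fiction, Public: 53×23/123 = 9.9106
  Non-fiction, Student: 70×58/123 = 33.0081
  Non-fiction, Staff: 70×42/123 = 23.9024
  Non-fiction, Public: 70×23/123 = 13.0894
Contributions (O − E)²/E:
  (16 − 24.9919)²/24.9919 = 3.2352
  (22 − 18.0976)²/18.0976 = 0.8415
  (15 − 9.9106)²/9.9106 = 2.6136
  (42 − 33.0081)²/33.0081 = 2.4495
  (20 − 23.9024)²/23.9024 = 0.6371
  (8 − 13.0894)²/13.0894 = 1.9789
χ² = 3.2352 + 0.8415 + 2.6136 + 2.4495 + 0.6371 + 1.9789 = 11.756

11.756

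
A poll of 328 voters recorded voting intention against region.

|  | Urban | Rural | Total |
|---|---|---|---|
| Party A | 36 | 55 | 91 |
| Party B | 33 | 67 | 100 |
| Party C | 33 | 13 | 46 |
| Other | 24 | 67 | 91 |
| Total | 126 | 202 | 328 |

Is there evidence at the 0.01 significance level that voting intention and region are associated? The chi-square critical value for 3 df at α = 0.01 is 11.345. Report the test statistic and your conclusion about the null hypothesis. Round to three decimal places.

28.460; reject H₀

Grand total N = 328.
Expected counts (row total × column total / N):
  Party A, Urban: 91×126/328 = 34.9573
  Party A, Rural: 91×202/328 = 56.0427
  Party B, Urban: 100×126/328 = 38.4146
  Party B, Rural: 100×202/328 = 61.5854
  Party C, Urban: 46×126/328 = 17.6707
  Party C, Rural: 46×202/328 = 28.3293
  Other, Urban: 91×126/328 = 34.9573
  Other, Rural: 91×202/328 = 56.0427
Contributions (O − E)²/E:
  (36 − 34.9573)²/34.9573 = 0.0311
  (55 − 56.0427)²/56.0427 = 0.0194
  (33 − 38.4146)²/38.4146 = 0.7632
  (67 − 61.5854)²/61.5854 = 0.4761
  (33 − 17.6707)²/17.6707 = 13.2981
  (13 − 28.3293)²/28.3293 = 8.2949
  (24 − 34.9573)²/34.9573 = 3.4345
  (67 − 56.0427)²/56.0427 = 2.1423
χ² = 0.0311 + 0.0194 + 0.7632 + 0.4761 + 13.2981 + 8.2949 + 3.4345 + 2.1423 = 28.460
df = (4−1)(2−1) = 3. Since 28.460 > 11.345, reject the null hypothesis of independence at α = 0.01.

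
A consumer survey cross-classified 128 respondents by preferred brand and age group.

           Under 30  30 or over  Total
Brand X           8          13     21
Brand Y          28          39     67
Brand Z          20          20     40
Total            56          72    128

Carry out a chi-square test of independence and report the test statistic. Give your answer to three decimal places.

Grand total N = 128.
Expected counts (row total × column total / N):
  Brand X, Under 30: 21×56/128 = 9.1875
  Brand X, 30 or over: 21×72/128 = 11.8125
  Brand Y, Under 30: 67×56/128 = 29.3125
  Brand Y, 30 or over: 67×72/128 = 37.6875
  Brand Z, Under 30: 40×56/128 = 17.5000
  Brand Z, 30 or over: 40×72/128 = 22.5000
Contributions (O − E)²/E:
  (8 − 9.1875)²/9.1875 = 0.1535
  (13 − 11.8125)²/11.8125 = 0.1194
  (28 − 29.3125)²/29.3125 = 0.0588
  (39 − 37.6875)²/37.6875 = 0.0457
  (20 − 17.5000)²/17.5000 = 0.3571
  (20 − 22.5000)²/22.5000 = 0.2778
χ² = 0.1535 + 0.1194 + 0.0588 + 0.0457 + 0.3571 + 0.2778 = 1.012

1.012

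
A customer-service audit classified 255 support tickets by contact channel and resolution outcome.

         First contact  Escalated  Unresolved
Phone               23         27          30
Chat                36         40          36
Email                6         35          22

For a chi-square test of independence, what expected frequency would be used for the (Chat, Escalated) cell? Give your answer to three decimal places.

Row total (Chat) = 112; column total (Escalated) = 102; grand total N = 255.
Expected count = (row total × column total) / N = 112 × 102 / 255 = 44.800.

44.800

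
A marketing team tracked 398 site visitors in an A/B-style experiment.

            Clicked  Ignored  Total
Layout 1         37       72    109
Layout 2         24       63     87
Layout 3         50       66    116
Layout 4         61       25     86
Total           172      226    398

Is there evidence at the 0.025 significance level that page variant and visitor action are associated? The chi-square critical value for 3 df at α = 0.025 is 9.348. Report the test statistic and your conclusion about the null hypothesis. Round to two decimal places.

39.40; reject H₀

Grand total N = 398.
Expected counts (row total × column total / N):
  Layout 1, Clicked: 109×172/398 = 47.106
  Layout 1, Ignored: 109×226/398 = 61.894
  Layout 2, Clicked: 87×172/398 = 37.598
  Layout 2, Ignored: 87×226/398 = 49.402
  Layout 3, Clicked: 116×172/398 = 50.131
  Layout 3, Ignored: 116×226/398 = 65.869
  Layout 4, Clicked: 86×172/398 = 37.166
  Layout 4, Ignored: 86×226/398 = 48.834
Contributions (O − E)²/E:
  (37 − 47.106)²/47.106 = 2.1681
  (72 − 61.894)²/61.894 = 1.6501
  (24 − 37.598)²/37.598 = 4.9180
  (63 − 49.402)²/49.402 = 3.7429
  (50 − 50.131)²/50.131 = 0.0003
  (66 − 65.869)²/65.869 = 0.0003
  (61 − 37.166)²/37.166 = 15.2844
  (25 − 48.834)²/48.834 = 11.6325
χ² = 2.1681 + 1.6501 + 4.9180 + 3.7429 + 0.0003 + 0.0003 + 15.2844 + 11.6325 = 39.40
df = (4−1)(2−1) = 3. Since 39.40 > 9.348, reject the null hypothesis of independence at α = 0.025.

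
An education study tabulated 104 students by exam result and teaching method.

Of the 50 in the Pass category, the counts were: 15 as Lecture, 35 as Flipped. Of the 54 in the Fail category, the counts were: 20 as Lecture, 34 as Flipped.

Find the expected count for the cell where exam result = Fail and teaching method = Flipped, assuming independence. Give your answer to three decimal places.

35.827

Row total (Fail) = 54; column total (Flipped) = 69; grand total N = 104.
Expected count = (row total × column total) / N = 54 × 69 / 104 = 35.827.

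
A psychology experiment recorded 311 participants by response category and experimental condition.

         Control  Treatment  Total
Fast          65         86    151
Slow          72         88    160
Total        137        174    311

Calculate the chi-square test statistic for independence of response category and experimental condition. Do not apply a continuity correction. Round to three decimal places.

Grand total N = 311.
Expected counts (row total × column total / N):
  Fast, Control: 151×137/311 = 66.5177
  Fast, Treatment: 151×174/311 = 84.4823
  Slow, Control: 160×137/311 = 70.4823
  Slow, Treatment: 160×174/311 = 89.5177
Contributions (O − E)²/E:
  (65 − 66.5177)²/66.5177 = 0.0346
  (86 − 84.4823)²/84.4823 = 0.0273
  (72 − 70.4823)²/70.4823 = 0.0327
  (88 − 89.5177)²/89.5177 = 0.0257
χ² = 0.0346 + 0.0273 + 0.0327 + 0.0257 = 0.120

0.120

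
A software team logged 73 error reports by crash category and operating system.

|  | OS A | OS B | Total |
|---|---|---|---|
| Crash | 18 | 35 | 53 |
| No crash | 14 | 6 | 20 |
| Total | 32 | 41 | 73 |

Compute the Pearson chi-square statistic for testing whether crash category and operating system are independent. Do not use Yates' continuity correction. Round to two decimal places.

7.66

Grand total N = 73.
Expected counts (row total × column total / N):
  Crash, OS A: 53×32/73 = 23.233
  Crash, OS B: 53×41/73 = 29.767
  No crash, OS A: 20×32/73 = 8.767
  No crash, OS B: 20×41/73 = 11.233
Contributions (O − E)²/E:
  (18 − 23.233)²/23.233 = 1.1787
  (35 − 29.767)²/29.767 = 0.9200
  (14 − 8.767)²/8.767 = 3.1236
  (6 − 11.233)²/11.233 = 2.4378
χ² = 1.1787 + 0.9200 + 3.1236 + 2.4378 = 7.66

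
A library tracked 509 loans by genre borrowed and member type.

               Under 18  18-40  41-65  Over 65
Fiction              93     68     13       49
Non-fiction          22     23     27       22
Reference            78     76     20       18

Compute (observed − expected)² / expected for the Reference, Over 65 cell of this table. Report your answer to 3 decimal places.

7.223

Row total (Reference) = 192; column total (Over 65) = 89; N = 509.
Expected count E = 192 × 89 / 509 = 33.57171.
Contribution = (O − E)²/E = (18 − 33.57171)² / 33.57171 = 7.223.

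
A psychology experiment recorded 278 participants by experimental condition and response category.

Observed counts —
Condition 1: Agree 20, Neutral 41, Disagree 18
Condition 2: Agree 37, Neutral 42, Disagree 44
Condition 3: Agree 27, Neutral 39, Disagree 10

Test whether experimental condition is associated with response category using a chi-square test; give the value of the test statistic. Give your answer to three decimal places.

15.797

Row totals: 79, 123, 76. Column totals: 84, 122, 72. Grand total N = 278.
Expected counts (row total × column total / N):
  Condition 1, Agree: 79×84/278 = 23.8705
  Condition 1, Neutral: 79×122/278 = 34.6691
  Condition 1, Disagree: 79×72/278 = 20.4604
  Condition 2, Agree: 123×84/278 = 37.1655
  Condition 2, Neutral: 123×122/278 = 53.9784
  Condition 2, Disagree: 123×72/278 = 31.8561
  Condition 3, Agree: 76×84/278 = 22.9640
  Condition 3, Neutral: 76×122/278 = 33.3525
  Condition 3, Disagree: 76×72/278 = 19.6835
Contributions (O − E)²/E:
  (20 − 23.8705)²/23.8705 = 0.6276
  (41 − 34.6691)²/34.6691 = 1.1561
  (18 − 20.4604)²/20.4604 = 0.2959
  (37 − 37.1655)²/37.1655 = 0.0007
  (42 − 53.9784)²/53.9784 = 2.6581
  (44 − 31.8561)²/31.8561 = 4.6294
  (27 − 22.9640)²/22.9640 = 0.7093
  (39 − 33.3525)²/33.3525 = 0.9563
  (10 − 19.6835)²/19.6835 = 4.7639
χ² = 0.6276 + 1.1561 + 0.2959 + 0.0007 + 2.6581 + 4.6294 + 0.7093 + 0.9563 + 4.7639 = 15.797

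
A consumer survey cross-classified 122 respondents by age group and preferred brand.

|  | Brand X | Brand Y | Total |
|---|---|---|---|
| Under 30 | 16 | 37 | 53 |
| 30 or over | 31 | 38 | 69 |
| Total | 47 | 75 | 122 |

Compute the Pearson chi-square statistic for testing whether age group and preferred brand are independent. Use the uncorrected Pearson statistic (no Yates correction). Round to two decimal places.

Grand total N = 122.
Expected counts (row total × column total / N):
  Under 30, Brand X: 53×47/122 = 20.418
  Under 30, Brand Y: 53×75/122 = 32.582
  30 or over, Brand X: 69×47/122 = 26.582
  30 or over, Brand Y: 69×75/122 = 42.418
Contributions (O − E)²/E:
  (16 − 20.418)²/20.418 = 0.9560
  (37 − 32.582)²/32.582 = 0.5991
  (31 − 26.582)²/26.582 = 0.7343
  (38 − 42.418)²/42.418 = 0.4602
χ² = 0.9560 + 0.5991 + 0.7343 + 0.4602 = 2.75

2.75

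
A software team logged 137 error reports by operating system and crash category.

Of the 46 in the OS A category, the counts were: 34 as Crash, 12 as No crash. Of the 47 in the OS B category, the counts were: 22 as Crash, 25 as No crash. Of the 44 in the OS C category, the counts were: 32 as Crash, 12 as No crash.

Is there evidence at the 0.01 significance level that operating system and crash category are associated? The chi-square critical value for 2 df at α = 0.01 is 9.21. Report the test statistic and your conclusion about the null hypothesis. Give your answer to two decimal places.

Row totals: 46, 47, 44. Column totals: 88, 49. Grand total N = 137.
Expected counts (row total × column total / N):
  OS A, Crash: 46×88/137 = 29.54745
  OS A, No crash: 46×49/137 = 16.45255
  OS B, Crash: 47×88/137 = 30.18978
  OS B, No crash: 47×49/137 = 16.81022
  OS C, Crash: 44×88/137 = 28.26277
  OS C, No crash: 44×49/137 = 15.73723
Contributions (O − E)²/E:
  (34 − 29.54745)²/29.54745 = 0.6710
  (12 − 16.45255)²/16.45255 = 1.2050
  (22 − 30.18978)²/30.18978 = 2.2217
  (25 − 16.81022)²/16.81022 = 3.9900
  (32 − 28.26277)²/28.26277 = 0.4942
  (12 − 15.73723)²/15.73723 = 0.8875
χ² = 0.6710 + 1.2050 + 2.2217 + 3.9900 + 0.4942 + 0.8875 = 9.47
df = (3−1)(2−1) = 2. Since 9.47 > 9.21, reject the null hypothesis of independence at α = 0.01.

9.47; reject H₀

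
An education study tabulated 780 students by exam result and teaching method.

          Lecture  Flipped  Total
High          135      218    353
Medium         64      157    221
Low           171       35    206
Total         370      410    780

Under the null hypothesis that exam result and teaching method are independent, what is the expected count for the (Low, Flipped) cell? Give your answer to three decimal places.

108.282

Row total (Low) = 206; column total (Flipped) = 410; grand total N = 780.
Expected count = (row total × column total) / N = 206 × 410 / 780 = 108.282.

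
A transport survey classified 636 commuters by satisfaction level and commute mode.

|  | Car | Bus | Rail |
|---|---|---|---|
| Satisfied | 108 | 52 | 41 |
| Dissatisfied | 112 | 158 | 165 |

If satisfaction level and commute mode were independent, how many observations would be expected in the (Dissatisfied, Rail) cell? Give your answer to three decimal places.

140.896

Row total (Dissatisfied) = 435; column total (Rail) = 206; grand total N = 636.
Expected count = (row total × column total) / N = 435 × 206 / 636 = 140.896.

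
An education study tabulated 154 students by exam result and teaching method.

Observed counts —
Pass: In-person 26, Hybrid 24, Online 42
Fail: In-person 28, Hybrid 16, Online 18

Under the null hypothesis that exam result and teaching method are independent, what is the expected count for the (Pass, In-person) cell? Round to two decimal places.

Row total (Pass) = 92; column total (In-person) = 54; grand total N = 154.
Expected count = (row total × column total) / N = 92 × 54 / 154 = 32.26.

32.26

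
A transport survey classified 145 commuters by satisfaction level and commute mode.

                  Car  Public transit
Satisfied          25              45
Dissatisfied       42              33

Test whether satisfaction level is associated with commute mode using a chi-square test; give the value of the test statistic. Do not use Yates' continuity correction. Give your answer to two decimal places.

Row totals: 70, 75. Column totals: 67, 78. Grand total N = 145.
Expected counts (row total × column total / N):
  Satisfied, Car: 70×67/145 = 32.345
  Satisfied, Public transit: 70×78/145 = 37.655
  Dissatisfied, Car: 75×67/145 = 34.655
  Dissatisfied, Public transit: 75×78/145 = 40.345
Contributions (O − E)²/E:
  (25 − 32.345)²/32.345 = 1.6679
  (45 − 37.655)²/37.655 = 1.4327
  (42 − 34.655)²/34.655 = 1.5567
  (33 − 40.345)²/40.345 = 1.3372
χ² = 1.6679 + 1.4327 + 1.5567 + 1.3372 = 5.99

5.99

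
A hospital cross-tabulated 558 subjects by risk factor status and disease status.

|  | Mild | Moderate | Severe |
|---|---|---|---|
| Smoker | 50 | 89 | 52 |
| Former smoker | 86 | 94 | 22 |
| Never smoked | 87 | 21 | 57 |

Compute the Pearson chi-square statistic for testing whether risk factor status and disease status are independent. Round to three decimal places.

Row totals: 191, 202, 165. Column totals: 223, 204, 131. Grand total N = 558.
Expected counts (row total × column total / N):
  Smoker, Mild: 191×223/558 = 76.33154
  Smoker, Moderate: 191×204/558 = 69.82796
  Smoker, Severe: 191×131/558 = 44.84050
  Former smoker, Mild: 202×223/558 = 80.72760
  Former smoker, Moderate: 202×204/558 = 73.84946
  Former smoker, Severe: 202×131/558 = 47.42294
  Never smoked, Mild: 165×223/558 = 65.94086
  Never smoked, Moderate: 165×204/558 = 60.32258
  Never smoked, Severe: 165×131/558 = 38.73656
Contributions (O − E)²/E:
  (50 − 76.33154)²/76.33154 = 9.0834
  (89 − 69.82796)²/69.82796 = 5.2639
  (52 − 44.84050)²/44.84050 = 1.1431
  (86 − 80.72760)²/80.72760 = 0.3443
  (94 − 73.84946)²/73.84946 = 5.4983
  (22 − 47.42294)²/47.42294 = 13.6290
  (87 − 65.94086)²/65.94086 = 6.7255
  (21 − 60.32258)²/60.32258 = 25.6333
  (57 − 38.73656)²/38.73656 = 8.6108
χ² = 9.0834 + 5.2639 + 1.1431 + 0.3443 + 5.4983 + 13.6290 + 6.7255 + 25.6333 + 8.6108 = 75.932

75.932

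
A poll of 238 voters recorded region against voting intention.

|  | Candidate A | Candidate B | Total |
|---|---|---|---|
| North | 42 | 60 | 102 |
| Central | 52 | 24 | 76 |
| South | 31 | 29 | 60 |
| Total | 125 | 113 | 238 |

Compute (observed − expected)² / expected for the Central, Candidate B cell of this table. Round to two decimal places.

Row total (Central) = 76; column total (Candidate B) = 113; N = 238.
Expected count E = 76 × 113 / 238 = 36.084.
Contribution = (O − E)²/E = (24 − 36.084)² / 36.084 = 4.05.

4.05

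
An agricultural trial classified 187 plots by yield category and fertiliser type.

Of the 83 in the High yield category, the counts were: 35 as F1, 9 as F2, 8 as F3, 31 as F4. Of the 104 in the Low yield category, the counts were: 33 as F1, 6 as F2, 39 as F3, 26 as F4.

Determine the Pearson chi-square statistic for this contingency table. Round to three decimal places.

Row totals: 83, 104. Column totals: 68, 15, 47, 57. Grand total N = 187.
Expected counts (row total × column total / N):
  High yield, F1: 83×68/187 = 30.1818
  High yield, F2: 83×15/187 = 6.6578
  High yield, F3: 83×47/187 = 20.8610
  High yield, F4: 83×57/187 = 25.2995
  Low yield, F1: 104×68/187 = 37.8182
  Low yield, F2: 104×15/187 = 8.3422
  Low yield, F3: 104×47/187 = 26.1390
  Low yield, F4: 104×57/187 = 31.7005
Contributions (O − E)²/E:
  (35 − 30.1818)²/30.1818 = 0.7692
  (9 − 6.6578)²/6.6578 = 0.8240
  (8 − 20.8610)²/20.8610 = 7.9289
  (31 − 25.2995)²/25.2995 = 1.2844
  (33 − 37.8182)²/37.8182 = 0.6139
  (6 − 8.3422)²/8.3422 = 0.6576
  (39 − 26.1390)²/26.1390 = 6.3279
  (26 − 31.7005)²/31.7005 = 1.0251
χ² = 0.7692 + 0.8240 + 7.9289 + 1.2844 + 0.6139 + 0.6576 + 6.3279 + 1.0251 = 19.431

19.431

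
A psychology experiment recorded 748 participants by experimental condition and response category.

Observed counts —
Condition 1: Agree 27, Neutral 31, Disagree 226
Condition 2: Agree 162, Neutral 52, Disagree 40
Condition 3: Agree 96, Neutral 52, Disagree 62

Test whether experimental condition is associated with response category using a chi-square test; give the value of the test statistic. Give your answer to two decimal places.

260.42

Row totals: 284, 254, 210. Column totals: 285, 135, 328. Grand total N = 748.
Expected counts (row total × column total / N):
  Condition 1, Agree: 284×285/748 = 108.2086
  Condition 1, Neutral: 284×135/748 = 51.2567
  Condition 1, Disagree: 284×328/748 = 124.5348
  Condition 2, Agree: 254×285/748 = 96.7781
  Condition 2, Neutral: 254×135/748 = 45.8422
  Condition 2, Disagree: 254×328/748 = 111.3797
  Condition 3, Agree: 210×285/748 = 80.0134
  Condition 3, Neutral: 210×135/748 = 37.9011
  Condition 3, Disagree: 210×328/748 = 92.0856
Contributions (O − E)²/E:
  (27 − 108.2086)²/108.2086 = 60.9456
  (31 − 51.2567)²/51.2567 = 8.0055
  (226 − 124.5348)²/124.5348 = 82.6692
  (162 − 96.7781)²/96.7781 = 43.9552
  (52 − 45.8422)²/45.8422 = 0.8272
  (40 − 111.3797)²/111.3797 = 45.7450
  (96 − 80.0134)²/80.0134 = 3.1941
  (52 − 37.9011)²/37.9011 = 5.2447
  (62 − 92.0856)²/92.0856 = 9.8294
χ² = 60.9456 + 8.0055 + 82.6692 + 43.9552 + 0.8272 + 45.7450 + 3.1941 + 5.2447 + 9.8294 = 260.42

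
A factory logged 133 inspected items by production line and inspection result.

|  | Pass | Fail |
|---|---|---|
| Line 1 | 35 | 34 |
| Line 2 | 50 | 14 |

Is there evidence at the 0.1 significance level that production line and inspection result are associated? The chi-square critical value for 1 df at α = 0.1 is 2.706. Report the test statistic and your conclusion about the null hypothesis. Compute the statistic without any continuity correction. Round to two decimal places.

10.81; reject H₀

Row totals: 69, 64. Column totals: 85, 48. Grand total N = 133.
Expected counts (row total × column total / N):
  Line 1, Pass: 69×85/133 = 44.098
  Line 1, Fail: 69×48/133 = 24.902
  Line 2, Pass: 64×85/133 = 40.902
  Line 2, Fail: 64×48/133 = 23.098
Contributions (O − E)²/E:
  (35 − 44.098)²/44.098 = 1.8770
  (34 − 24.902)²/24.902 = 3.3240
  (50 − 40.902)²/40.902 = 2.0237
  (14 − 23.098)²/23.098 = 3.5836
χ² = 1.8770 + 3.3240 + 2.0237 + 3.5836 = 10.81
df = (2−1)(2−1) = 1. Since 10.81 > 2.706, reject the null hypothesis of independence at α = 0.1.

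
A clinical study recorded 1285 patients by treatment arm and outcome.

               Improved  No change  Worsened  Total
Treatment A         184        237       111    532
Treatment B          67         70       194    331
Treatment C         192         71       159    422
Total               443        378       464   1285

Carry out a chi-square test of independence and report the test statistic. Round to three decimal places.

187.115

Grand total N = 1285.
Expected counts (row total × column total / N):
  Treatment A, Improved: 532×443/1285 = 183.4054
  Treatment A, No change: 532×378/1285 = 156.4949
  Treatment A, Worsened: 532×464/1285 = 192.0996
  Treatment B, Improved: 331×443/1285 = 114.1113
  Treatment B, No change: 331×378/1285 = 97.3681
  Treatment B, Worsened: 331×464/1285 = 119.5206
  Treatment C, Improved: 422×443/1285 = 145.4833
  Treatment C, No change: 422×378/1285 = 124.1370
  Treatment C, Worsened: 422×464/1285 = 152.3798
Contributions (O − E)²/E:
  (184 − 183.4054)²/183.4054 = 0.0019
  (237 − 156.4949)²/156.4949 = 41.4139
  (111 − 192.0996)²/192.0996 = 34.2382
  (67 − 114.1113)²/114.1113 = 19.4501
  (70 − 97.3681)²/97.3681 = 7.6926
  (194 − 119.5206)²/119.5206 = 46.4119
  (192 − 145.4833)²/145.4833 = 14.8732
  (71 − 124.1370)²/124.1370 = 22.7454
  (159 − 152.3798)²/152.3798 = 0.2876
χ² = 0.0019 + 41.4139 + 34.2382 + 19.4501 + 7.6926 + 46.4119 + 14.8732 + 22.7454 + 0.2876 = 187.115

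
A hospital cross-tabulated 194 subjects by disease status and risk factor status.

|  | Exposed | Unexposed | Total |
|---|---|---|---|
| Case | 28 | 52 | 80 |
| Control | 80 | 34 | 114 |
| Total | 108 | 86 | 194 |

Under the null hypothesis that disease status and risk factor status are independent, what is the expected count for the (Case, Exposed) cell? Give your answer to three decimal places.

44.536

Row total (Case) = 80; column total (Exposed) = 108; grand total N = 194.
Expected count = (row total × column total) / N = 80 × 108 / 194 = 44.536.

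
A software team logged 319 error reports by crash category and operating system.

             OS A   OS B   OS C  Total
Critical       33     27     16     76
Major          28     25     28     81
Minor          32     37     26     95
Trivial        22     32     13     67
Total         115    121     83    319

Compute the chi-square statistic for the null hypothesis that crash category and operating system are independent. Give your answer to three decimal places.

Grand total N = 319.
Expected counts (row total × column total / N):
  Critical, OS A: 76×115/319 = 27.3981
  Critical, OS B: 76×121/319 = 28.8276
  Critical, OS C: 76×83/319 = 19.7743
  Major, OS A: 81×115/319 = 29.2006
  Major, OS B: 81×121/319 = 30.7241
  Major, OS C: 81×83/319 = 21.0752
  Minor, OS A: 95×115/319 = 34.2476
  Minor, OS B: 95×121/319 = 36.0345
  Minor, OS C: 95×83/319 = 24.7179
  Trivial, OS A: 67×115/319 = 24.1536
  Trivial, OS B: 67×121/319 = 25.4138
  Trivial, OS C: 67×83/319 = 17.4326
Contributions (O − E)²/E:
  (33 − 27.3981)²/27.3981 = 1.1454
  (27 − 28.8276)²/28.8276 = 0.1159
  (16 − 19.7743)²/19.7743 = 0.7204
  (28 − 29.2006)²/29.2006 = 0.0494
  (25 − 30.7241)²/30.7241 = 1.0664
  (28 − 21.0752)²/21.0752 = 2.2753
  (32 − 34.2476)²/34.2476 = 0.1475
  (37 − 36.0345)²/36.0345 = 0.0259
  (26 − 24.7179)²/24.7179 = 0.0665
  (22 − 24.1536)²/24.1536 = 0.1920
  (32 − 25.4138)²/25.4138 = 1.7069
  (13 − 17.4326)²/17.4326 = 1.1271
χ² = 1.1454 + 0.1159 + 0.7204 + 0.0494 + 1.0664 + 2.2753 + 0.1475 + 0.0259 + 0.0665 + 0.1920 + 1.7069 + 1.1271 = 8.639

8.639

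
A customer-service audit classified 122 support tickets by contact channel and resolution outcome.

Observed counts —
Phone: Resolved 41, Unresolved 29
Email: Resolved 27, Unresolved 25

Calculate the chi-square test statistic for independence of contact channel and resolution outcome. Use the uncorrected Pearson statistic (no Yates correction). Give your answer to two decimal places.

0.53

Row totals: 70, 52. Column totals: 68, 54. Grand total N = 122.
Expected counts (row total × column total / N):
  Phone, Resolved: 70×68/122 = 39.016
  Phone, Unresolved: 70×54/122 = 30.984
  Email, Resolved: 52×68/122 = 28.984
  Email, Unresolved: 52×54/122 = 23.016
Contributions (O − E)²/E:
  (41 − 39.016)²/39.016 = 0.1009
  (29 − 30.984)²/30.984 = 0.1270
  (27 − 28.984)²/28.984 = 0.1358
  (25 − 23.016)²/23.016 = 0.1710
χ² = 0.1009 + 0.1270 + 0.1358 + 0.1710 = 0.53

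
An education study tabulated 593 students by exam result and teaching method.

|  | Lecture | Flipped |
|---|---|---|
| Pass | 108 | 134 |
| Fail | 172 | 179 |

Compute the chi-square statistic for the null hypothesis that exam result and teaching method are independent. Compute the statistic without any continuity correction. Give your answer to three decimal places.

Row totals: 242, 351. Column totals: 280, 313. Grand total N = 593.
Expected counts (row total × column total / N):
  Pass, Lecture: 242×280/593 = 114.2664
  Pass, Flipped: 242×313/593 = 127.7336
  Fail, Lecture: 351×280/593 = 165.7336
  Fail, Flipped: 351×313/593 = 185.2664
Contributions (O − E)²/E:
  (108 − 114.2664)²/114.2664 = 0.3437
  (134 − 127.7336)²/127.7336 = 0.3074
  (172 − 165.7336)²/165.7336 = 0.2369
  (179 − 185.2664)²/185.2664 = 0.2120
χ² = 0.3437 + 0.3074 + 0.2369 + 0.2120 = 1.100

1.100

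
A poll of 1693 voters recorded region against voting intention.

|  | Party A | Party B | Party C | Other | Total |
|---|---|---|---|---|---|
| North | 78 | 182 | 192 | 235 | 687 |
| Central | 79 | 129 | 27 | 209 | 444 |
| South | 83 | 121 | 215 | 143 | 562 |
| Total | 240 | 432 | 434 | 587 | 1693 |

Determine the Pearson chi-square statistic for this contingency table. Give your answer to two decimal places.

150.14

Grand total N = 1693.
Expected counts (row total × column total / N):
  North, Party A: 687×240/1693 = 97.389
  North, Party B: 687×432/1693 = 175.301
  North, Party C: 687×434/1693 = 176.112
  North, Other: 687×587/1693 = 238.198
  Central, Party A: 444×240/1693 = 62.942
  Central, Party B: 444×432/1693 = 113.295
  Central, Party C: 444×434/1693 = 113.819
  Central, Other: 444×587/1693 = 153.944
  South, Party A: 562×240/1693 = 79.669
  South, Party B: 562×432/1693 = 143.405
  South, Party C: 562×434/1693 = 144.069
  South, Other: 562×587/1693 = 194.858
Contributions (O − E)²/E:
  (78 − 97.389)²/97.389 = 3.8601
  (182 − 175.301)²/175.301 = 0.2560
  (192 − 176.112)²/176.112 = 1.4333
  (235 − 238.198)²/238.198 = 0.0429
  (79 − 62.942)²/62.942 = 4.0968
  (129 − 113.295)²/113.295 = 2.1770
  (27 − 113.819)²/113.819 = 66.2239
  (209 − 153.944)²/153.944 = 19.6900
  (83 − 79.669)²/79.669 = 0.1393
  (121 − 143.405)²/143.405 = 3.5005
  (215 − 144.069)²/144.069 = 34.9222
  (143 − 194.858)²/194.858 = 13.8011
χ² = 3.8601 + 0.2560 + 1.4333 + 0.0429 + 4.0968 + 2.1770 + 66.2239 + 19.6900 + 0.1393 + 3.5005 + 34.9222 + 13.8011 = 150.14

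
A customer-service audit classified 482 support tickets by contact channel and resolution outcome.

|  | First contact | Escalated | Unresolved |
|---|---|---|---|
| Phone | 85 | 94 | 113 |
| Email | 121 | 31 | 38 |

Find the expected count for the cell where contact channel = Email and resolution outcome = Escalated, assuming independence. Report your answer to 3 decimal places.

49.274

Row total (Email) = 190; column total (Escalated) = 125; grand total N = 482.
Expected count = (row total × column total) / N = 190 × 125 / 482 = 49.274.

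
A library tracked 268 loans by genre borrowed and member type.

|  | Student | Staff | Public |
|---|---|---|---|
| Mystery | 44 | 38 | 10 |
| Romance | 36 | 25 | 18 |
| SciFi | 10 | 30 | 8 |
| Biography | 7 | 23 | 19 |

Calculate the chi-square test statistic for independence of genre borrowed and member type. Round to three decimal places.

34.463

Row totals: 92, 79, 48, 49. Column totals: 97, 116, 55. Grand total N = 268.
Expected counts (row total × column total / N):
  Mystery, Student: 92×97/268 = 33.2985
  Mystery, Staff: 92×116/268 = 39.8209
  Mystery, Public: 92×55/268 = 18.8806
  Romance, Student: 79×97/268 = 28.5933
  Romance, Staff: 79×116/268 = 34.1940
  Romance, Public: 79×55/268 = 16.2127
  SciFi, Student: 48×97/268 = 17.3731
  SciFi, Staff: 48×116/268 = 20.7761
  SciFi, Public: 48×55/268 = 9.8507
  Biography, Student: 49×97/268 = 17.7351
  Biography, Staff: 49×116/268 = 21.2090
  Biography, Public: 49×55/268 = 10.0560
Contributions (O − E)²/E:
  (44 − 33.2985)²/33.2985 = 3.4393
  (38 − 39.8209)²/39.8209 = 0.0833
  (10 − 18.8806)²/18.8806 = 4.1770
  (36 − 28.5933)²/28.5933 = 1.9186
  (25 − 34.1940)²/34.1940 = 2.4721
  (18 − 16.2127)²/16.2127 = 0.1970
  (10 − 17.3731)²/17.3731 = 3.1291
  (30 − 20.7761)²/20.7761 = 4.0951
  (8 − 9.8507)²/9.8507 = 0.3477
  (7 − 17.7351)²/17.7351 = 6.4980
  (23 − 21.2090)²/21.2090 = 0.1512
  (19 − 10.0560)²/10.0560 = 7.9550
χ² = 3.4393 + 0.0833 + 4.1770 + 1.9186 + 2.4721 + 0.1970 + 3.1291 + 4.0951 + 0.3477 + 6.4980 + 0.1512 + 7.9550 = 34.463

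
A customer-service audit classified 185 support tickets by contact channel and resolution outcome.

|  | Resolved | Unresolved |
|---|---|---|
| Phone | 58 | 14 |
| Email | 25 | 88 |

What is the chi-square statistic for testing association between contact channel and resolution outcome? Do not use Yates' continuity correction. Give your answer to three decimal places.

60.702

Row totals: 72, 113. Column totals: 83, 102. Grand total N = 185.
Expected counts (row total × column total / N):
  Phone, Resolved: 72×83/185 = 32.3027
  Phone, Unresolved: 72×102/185 = 39.6973
  Email, Resolved: 113×83/185 = 50.6973
  Email, Unresolved: 113×102/185 = 62.3027
Contributions (O − E)²/E:
  (58 − 32.3027)²/32.3027 = 20.4426
  (14 − 39.6973)²/39.6973 = 16.6347
  (25 − 50.6973)²/50.6973 = 13.0254
  (88 − 62.3027)²/62.3027 = 10.5991
χ² = 20.4426 + 16.6347 + 13.0254 + 10.5991 = 60.702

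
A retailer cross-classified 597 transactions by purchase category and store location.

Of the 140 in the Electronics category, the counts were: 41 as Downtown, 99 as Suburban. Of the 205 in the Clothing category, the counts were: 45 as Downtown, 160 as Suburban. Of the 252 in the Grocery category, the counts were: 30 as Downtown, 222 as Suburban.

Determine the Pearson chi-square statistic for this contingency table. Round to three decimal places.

Row totals: 140, 205, 252. Column totals: 116, 481. Grand total N = 597.
Expected counts (row total × column total / N):
  Electronics, Downtown: 140×116/597 = 27.2027
  Electronics, Suburban: 140×481/597 = 112.7973
  Clothing, Downtown: 205×116/597 = 39.8325
  Clothing, Suburban: 205×481/597 = 165.1675
  Grocery, Downtown: 252×116/597 = 48.9648
  Grocery, Suburban: 252×481/597 = 203.0352
Contributions (O − E)²/E:
  (41 − 27.2027)²/27.2027 = 6.9980
  (99 − 112.7973)²/112.7973 = 1.6877
  (45 − 39.8325)²/39.8325 = 0.6704
  (160 − 165.1675)²/165.1675 = 0.1617
  (30 − 48.9648)²/48.9648 = 7.3454
  (222 − 203.0352)²/203.0352 = 1.7714
χ² = 6.9980 + 1.6877 + 0.6704 + 0.1617 + 7.3454 + 1.7714 = 18.635

18.635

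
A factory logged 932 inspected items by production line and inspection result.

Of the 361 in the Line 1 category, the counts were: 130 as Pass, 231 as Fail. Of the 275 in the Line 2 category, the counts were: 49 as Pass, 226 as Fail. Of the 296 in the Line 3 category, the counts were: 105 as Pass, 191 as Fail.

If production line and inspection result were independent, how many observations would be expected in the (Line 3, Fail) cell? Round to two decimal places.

Row total (Line 3) = 296; column total (Fail) = 648; grand total N = 932.
Expected count = (row total × column total) / N = 296 × 648 / 932 = 205.80.

205.80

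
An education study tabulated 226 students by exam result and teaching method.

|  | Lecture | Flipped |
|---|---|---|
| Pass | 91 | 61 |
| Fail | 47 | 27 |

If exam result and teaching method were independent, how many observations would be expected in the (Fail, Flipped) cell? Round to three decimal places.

Row total (Fail) = 74; column total (Flipped) = 88; grand total N = 226.
Expected count = (row total × column total) / N = 74 × 88 / 226 = 28.814.

28.814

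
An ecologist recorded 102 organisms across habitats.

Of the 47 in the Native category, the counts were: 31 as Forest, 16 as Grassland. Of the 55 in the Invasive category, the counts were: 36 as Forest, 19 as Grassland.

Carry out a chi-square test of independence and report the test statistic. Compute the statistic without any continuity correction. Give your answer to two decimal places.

0.00

Row totals: 47, 55. Column totals: 67, 35. Grand total N = 102.
Expected counts (row total × column total / N):
  Native, Forest: 47×67/102 = 30.873
  Native, Grassland: 47×35/102 = 16.127
  Invasive, Forest: 55×67/102 = 36.127
  Invasive, Grassland: 55×35/102 = 18.873
Contributions (O − E)²/E:
  (31 − 30.873)²/30.873 = 0.0005
  (16 − 16.127)²/16.127 = 0.0010
  (36 − 36.127)²/36.127 = 0.0004
  (19 − 18.873)²/18.873 = 0.0009
χ² = 0.0005 + 0.0010 + 0.0004 + 0.0009 = 0.00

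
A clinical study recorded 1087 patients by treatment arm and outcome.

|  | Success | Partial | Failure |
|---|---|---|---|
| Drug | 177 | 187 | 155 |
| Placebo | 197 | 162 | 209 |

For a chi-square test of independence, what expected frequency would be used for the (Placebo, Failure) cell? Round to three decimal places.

Row total (Placebo) = 568; column total (Failure) = 364; grand total N = 1087.
Expected count = (row total × column total) / N = 568 × 364 / 1087 = 190.204.

190.204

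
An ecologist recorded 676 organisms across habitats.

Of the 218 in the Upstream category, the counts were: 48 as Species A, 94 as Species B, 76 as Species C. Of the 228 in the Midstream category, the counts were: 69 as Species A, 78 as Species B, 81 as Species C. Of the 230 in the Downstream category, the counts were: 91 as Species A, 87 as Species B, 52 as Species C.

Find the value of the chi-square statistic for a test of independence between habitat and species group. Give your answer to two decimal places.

Row totals: 218, 228, 230. Column totals: 208, 259, 209. Grand total N = 676.
Expected counts (row total × column total / N):
  Upstream, Species A: 218×208/676 = 67.077
  Upstream, Species B: 218×259/676 = 83.524
  Upstream, Species C: 218×209/676 = 67.399
  Midstream, Species A: 228×208/676 = 70.154
  Midstream, Species B: 228×259/676 = 87.355
  Midstream, Species C: 228×209/676 = 70.491
  Downstream, Species A: 230×208/676 = 70.769
  Downstream, Species B: 230×259/676 = 88.121
  Downstream, Species C: 230×209/676 = 71.109
Contributions (O − E)²/E:
  (48 − 67.077)²/67.077 = 5.4256
  (94 − 83.524)²/83.524 = 1.3140
  (76 − 67.399)²/67.399 = 1.0976
  (69 − 70.154)²/70.154 = 0.0190
  (78 − 87.355)²/87.355 = 1.0018
  (81 − 70.491)²/70.491 = 1.5667
  (91 − 70.769)²/70.769 = 5.7835
  (87 − 88.121)²/88.121 = 0.0143
  (52 − 71.109)²/71.109 = 5.1351
χ² = 5.4256 + 1.3140 + 1.0976 + 0.0190 + 1.0018 + 1.5667 + 5.7835 + 0.0143 + 5.1351 = 21.36

21.36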